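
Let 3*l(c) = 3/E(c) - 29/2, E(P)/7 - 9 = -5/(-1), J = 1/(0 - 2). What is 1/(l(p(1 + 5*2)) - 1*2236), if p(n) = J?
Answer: -147/329401 ≈ -0.00044626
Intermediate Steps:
J = -½ (J = 1/(-2) = -½ ≈ -0.50000)
E(P) = 98 (E(P) = 63 + 7*(-5/(-1)) = 63 + 7*(-5*(-1)) = 63 + 7*5 = 63 + 35 = 98)
p(n) = -½
l(c) = -709/147 (l(c) = (3/98 - 29/2)/3 = (⅓)*(-709/49) = -709/147)
1/(l(p(1 + 5*2)) - 1*2236) = 1/(-709/147 - 1*2236) = 1/(-709/147 - 2236) = 1/(-329401/147) = -147/329401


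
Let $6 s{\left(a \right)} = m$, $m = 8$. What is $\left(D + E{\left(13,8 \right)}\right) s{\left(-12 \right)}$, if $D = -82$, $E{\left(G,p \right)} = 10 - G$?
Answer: $- \frac{340}{3} \approx -113.33$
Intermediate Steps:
$s{\left(a \right)} = \frac{4}{3}$ ($s{\left(a \right)} = \frac{1}{6} \cdot 8 = \frac{4}{3}$)
$\left(D + E{\left(13,8 \right)}\right) s{\left(-12 \right)} = \left(-82 + \left(10 - 13\right)\right) \frac{4}{3} = \left(-82 - 3\right) \frac{4}{3} = \left(-85\right) \frac{4}{3} = - \frac{340}{3}$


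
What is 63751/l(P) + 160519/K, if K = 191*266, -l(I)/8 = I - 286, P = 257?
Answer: 1638086857/5893496 ≈ 277.95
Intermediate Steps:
l(I) = 2288 - 8*I (l(I) = -8*(I - 286) = -8*(-286 + I) = 2288 - 8*I)
K = 50806
63751/l(P) + 160519/K = 63751/(2288 - 8*257) + 160519/50806 = 63751/(2288 - 2056) + 160519*(1/50806) = 63751/232 + 160519/50806 = 1638086857/5893496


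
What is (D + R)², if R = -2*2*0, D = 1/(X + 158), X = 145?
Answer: 1/91809 ≈ 1.0892e-5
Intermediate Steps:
D = 1/303 (D = 1/(145 + 158) = 1/303 ≈ 0.0033003)
R = 0 (R = -4*0 = 0)
(D + R)² = (1/303 + 0)² = (1/303)² = 1/91809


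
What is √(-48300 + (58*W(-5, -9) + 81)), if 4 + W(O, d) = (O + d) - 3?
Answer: 3*I*√5493 ≈ 222.34*I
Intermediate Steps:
W(O, d) = -7 + O + d (W(O, d) = -4 + ((O + d) - 3) = -4 + (-3 + O + d) = -7 + O + d)
√(-48300 + (58*W(-5, -9) + 81)) = √(-48300 + (58*(-7 - 5 - 9) + 81)) = √(-48300 + (58*(-21) + 81)) = √(-48300 + (-1218 + 81)) = √(-48300 - 1137) = √(-49437) = 3*I*√5493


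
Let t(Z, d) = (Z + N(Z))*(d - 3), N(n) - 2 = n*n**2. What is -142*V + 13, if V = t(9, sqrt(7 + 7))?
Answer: 315253 - 105080*sqrt(14) ≈ -77920.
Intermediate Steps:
N(n) = 2 + n**3 (N(n) = 2 + n*n**2 = 2 + n**3)
t(Z, d) = (-3 + d)*(2 + Z + Z**3) (t(Z, d) = (Z + (2 + Z**3))*(d - 3) = (2 + Z + Z**3)*(-3 + d) = (-3 + d)*(2 + Z + Z**3))
V = -2220 + 740*sqrt(14) (V = -6 - 3*9 - 3*9**3 + 9*sqrt(7 + 7) + sqrt(7 + 7)*(2 + 9**3) = -6 - 27 - 3*729 + 9*sqrt(14) + sqrt(14)*(2 + 729) = -6 - 27 - 2187 + 9*sqrt(14) + sqrt(14)*731 = -6 - 27 - 2187 + 9*sqrt(14) + 731*sqrt(14) = -2220 + 740*sqrt(14) ≈ 548.83)
-142*V + 13 = -142*(-2220 + 740*sqrt(14)) + 13 = (315240 - 105080*sqrt(14)) + 13 = 315253 - 105080*sqrt(14)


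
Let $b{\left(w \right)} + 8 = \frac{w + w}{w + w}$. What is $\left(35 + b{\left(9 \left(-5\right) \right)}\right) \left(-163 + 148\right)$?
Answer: $-420$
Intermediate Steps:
$b{\left(w \right)} = -7$ ($b{\left(w \right)} = -8 + \frac{w + w}{w + w} = -8 + \frac{2 w}{2 w} = -8 + 2 w \frac{1}{2 w} = -8 + 1 = -7$)
$\left(35 + b{\left(9 \left(-5\right) \right)}\right) \left(-163 + 148\right) = \left(35 - 7\right) \left(-163 + 148\right) = 28 \left(-15\right) = -420$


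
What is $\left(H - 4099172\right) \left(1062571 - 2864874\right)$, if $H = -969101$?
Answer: $9134563632719$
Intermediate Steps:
$\left(H - 4099172\right) \left(1062571 - 2864874\right) = \left(-969101 - 4099172\right) \left(1062571 - 2864874\right) = \left(-5068273\right) \left(-1802303\right) = 9134563632719$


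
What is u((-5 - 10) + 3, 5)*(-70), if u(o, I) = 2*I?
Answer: -700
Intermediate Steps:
u((-5 - 10) + 3, 5)*(-70) = (2*5)*(-70) = 10*(-70) = -700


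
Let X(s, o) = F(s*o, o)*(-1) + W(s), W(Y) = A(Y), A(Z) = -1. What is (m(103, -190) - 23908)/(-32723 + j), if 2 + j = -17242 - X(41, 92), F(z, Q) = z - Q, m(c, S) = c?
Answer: 23805/46286 ≈ 0.51430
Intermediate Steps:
W(Y) = -1
X(s, o) = -1 + o - o*s (X(s, o) = (s*o - o)*(-1) - 1 = (o*s - o)*(-1) - 1 = (-o + o*s)*(-1) - 1 = (o - o*s) - 1 = -1 + o - o*s)
j = -13563 (j = -2 + (-17242 - (-1 + 92 - 1*92*41)) = -2 + (-17242 - (-1 + 92 - 3772)) = -2 + (-17242 - 1*(-3681)) = -2 + (-17242 + 3681) = -2 - 13561 = -13563)
(m(103, -190) - 23908)/(-32723 + j) = (103 - 23908)/(-32723 - 13563) = -23805/(-46286) = -23805*(-1/46286) = 23805/46286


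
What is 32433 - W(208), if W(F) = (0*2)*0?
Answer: 32433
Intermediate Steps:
W(F) = 0 (W(F) = 0*0 = 0)
32433 - W(208) = 32433 - 1*0 = 32433 + 0 = 32433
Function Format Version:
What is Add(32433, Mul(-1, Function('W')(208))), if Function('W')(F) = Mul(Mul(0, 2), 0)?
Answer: 32433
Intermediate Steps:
Function('W')(F) = 0 (Function('W')(F) = Mul(0, 0) = 0)
Add(32433, Mul(-1, Function('W')(208))) = Add(32433, Mul(-1, 0)) = Add(32433, 0) = 32433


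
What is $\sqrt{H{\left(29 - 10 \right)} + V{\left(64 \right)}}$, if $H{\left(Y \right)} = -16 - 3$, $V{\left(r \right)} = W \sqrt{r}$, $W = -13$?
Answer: $i \sqrt{123} \approx 11.091 i$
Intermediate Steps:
$V{\left(r \right)} = - 13 \sqrt{r}$
$H{\left(Y \right)} = -19$ ($H{\left(Y \right)} = -16 - 3 = -19$)
$\sqrt{H{\left(29 - 10 \right)} + V{\left(64 \right)}} = \sqrt{-19 - 13 \sqrt{64}} = \sqrt{-19 - 104} = \sqrt{-123} = i \sqrt{123}$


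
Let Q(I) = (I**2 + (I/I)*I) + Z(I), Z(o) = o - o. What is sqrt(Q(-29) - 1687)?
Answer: 5*I*sqrt(35) ≈ 29.58*I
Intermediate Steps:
Z(o) = 0
Q(I) = I + I**2 (Q(I) = (I**2 + (I/I)*I) + 0 = (I**2 + 1*I) + 0 = (I**2 + I) + 0 = (I + I**2) + 0 = I + I**2)
sqrt(Q(-29) - 1687) = sqrt(-29*(1 - 29) - 1687) = sqrt(-29*(-28) - 1687) = sqrt(812 - 1687) = sqrt(-875) = 5*I*sqrt(35)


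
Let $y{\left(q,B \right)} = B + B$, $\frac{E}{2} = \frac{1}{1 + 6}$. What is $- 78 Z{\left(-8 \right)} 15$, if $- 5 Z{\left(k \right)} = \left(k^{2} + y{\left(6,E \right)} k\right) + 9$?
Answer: $\frac{112086}{7} \approx 16012.0$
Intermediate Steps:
$E = \frac{2}{7}$ ($E = \frac{2}{1 + 6} = \frac{2}{7} \approx 0.28571$)
$y{\left(q,B \right)} = 2 B$
$Z{\left(k \right)} = - \frac{9}{5} - \frac{4 k}{35} - \frac{k^{2}}{5}$ ($Z{\left(k \right)} = - \frac{\left(k^{2} + 2 \cdot \frac{2}{7} k\right) + 9}{5} = - \frac{\left(k^{2} + \frac{4 k}{7}\right) + 9}{5} = - \frac{9 + k^{2} + \frac{4 k}{7}}{5} = - \frac{9}{5} - \frac{4 k}{35} - \frac{k^{2}}{5}$)
$- 78 Z{\left(-8 \right)} 15 = - 78 \left(- \frac{9}{5} - - \frac{32}{35} - \frac{\left(-8\right)^{2}}{5}\right) 15 = - 78 \left(- \frac{9}{5} + \frac{32}{35} - \frac{64}{5}\right) 15 = \left(-78\right) \left(- \frac{479}{35}\right) 15 = \frac{37362}{35} \cdot 15 = \frac{112086}{7}$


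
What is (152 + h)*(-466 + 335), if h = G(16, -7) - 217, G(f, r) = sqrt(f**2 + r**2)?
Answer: 8515 - 131*sqrt(305) ≈ 6227.2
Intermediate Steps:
h = -217 + sqrt(305) (h = sqrt(16**2 + (-7)**2) - 217 = sqrt(256 + 49) - 217 = sqrt(305) - 217 = -217 + sqrt(305) ≈ -199.54)
(152 + h)*(-466 + 335) = (152 + (-217 + sqrt(305)))*(-466 + 335) = (-65 + sqrt(305))*(-131) = 8515 - 131*sqrt(305)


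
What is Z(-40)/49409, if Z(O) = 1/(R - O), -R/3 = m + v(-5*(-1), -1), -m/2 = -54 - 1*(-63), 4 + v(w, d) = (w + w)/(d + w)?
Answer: 2/9733573 ≈ 2.0547e-7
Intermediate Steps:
v(w, d) = -4 + 2*w/(d + w) (v(w, d) = -4 + (w + w)/(d + w) = -4 + (2*w)/(d + w) = -4 + 2*w/(d + w))
m = -18 (m = -2*(-54 - 1*(-63)) = -2*(-54 + 63) = -2*9 = -18)
R = 117/2 (R = -3*(-18 + 2*(-(-5)*(-1) - 2*(-1))/(-1 - 5*(-1))) = -3*(-18 + 2*(-1*5 + 2)/(-1 + 5)) = -3*(-18 + 2*(-5 + 2)/4) = -3*(-18 + 2*(¼)*(-3)) = -3*(-18 - 3/2) = -3*(-39/2) = 117/2 ≈ 58.500)
Z(O) = 1/(117/2 - O)
Z(-40)/49409 = (2/(117 - 2*(-40)))/49409 = (2/(117 + 80))*(1/49409) = (2/197)*(1/49409) = 2/9733573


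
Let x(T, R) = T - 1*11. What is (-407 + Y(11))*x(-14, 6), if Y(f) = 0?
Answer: 10175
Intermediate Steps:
x(T, R) = -11 + T (x(T, R) = T - 11 = -11 + T)
(-407 + Y(11))*x(-14, 6) = (-407 + 0)*(-11 - 14) = -407*(-25) = 10175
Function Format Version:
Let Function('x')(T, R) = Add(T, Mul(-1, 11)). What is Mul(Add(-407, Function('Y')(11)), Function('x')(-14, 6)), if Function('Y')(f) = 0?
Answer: 10175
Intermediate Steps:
Function('x')(T, R) = Add(-11, T) (Function('x')(T, R) = Add(T, -11) = Add(-11, T))
Mul(Add(-407, Function('Y')(11)), Function('x')(-14, 6)) = Mul(Add(-407, 0), Add(-11, -14)) = Mul(-407, -25) = 10175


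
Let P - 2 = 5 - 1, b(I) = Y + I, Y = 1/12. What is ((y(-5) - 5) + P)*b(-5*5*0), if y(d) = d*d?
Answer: 13/6 ≈ 2.1667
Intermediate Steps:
Y = 1/12 ≈ 0.083333
b(I) = 1/12 + I
y(d) = d²
P = 6 (P = 2 + (5 - 1) = 2 + 4 = 6)
((y(-5) - 5) + P)*b(-5*5*0) = (((-5)² - 5) + 6)*(1/12 - 5*5*0) = ((25 - 5) + 6)*(1/12 - 25*0) = (20 + 6)*(1/12 + 0) = 26*(1/12) = 13/6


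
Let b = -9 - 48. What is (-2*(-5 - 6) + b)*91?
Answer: -3185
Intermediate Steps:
b = -57
(-2*(-5 - 6) + b)*91 = (-2*(-5 - 6) - 57)*91 = (-2*(-11) - 57)*91 = (22 - 57)*91 = -35*91 = -3185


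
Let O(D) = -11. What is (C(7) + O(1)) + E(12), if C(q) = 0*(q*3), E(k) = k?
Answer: 1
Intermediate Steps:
C(q) = 0 (C(q) = 0*(3*q) = 0)
(C(7) + O(1)) + E(12) = (0 - 11) + 12 = -11 + 12 = 1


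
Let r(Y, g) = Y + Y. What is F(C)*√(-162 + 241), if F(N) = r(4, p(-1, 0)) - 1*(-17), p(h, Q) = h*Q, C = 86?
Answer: 25*√79 ≈ 222.20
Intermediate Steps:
p(h, Q) = Q*h
r(Y, g) = 2*Y
F(N) = 25 (F(N) = 2*4 - 1*(-17) = 8 + 17 = 25)
F(C)*√(-162 + 241) = 25*√(-162 + 241) = 25*√79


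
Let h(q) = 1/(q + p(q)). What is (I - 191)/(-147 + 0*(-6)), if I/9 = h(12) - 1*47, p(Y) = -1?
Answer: 6745/1617 ≈ 4.1713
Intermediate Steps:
h(q) = 1/(-1 + q) (h(q) = 1/(q - 1) = 1/(-1 + q))
I = -4644/11 (I = 9*(1/(-1 + 12) - 1*47) = 9*(1/11 - 47) = 9*(-516/11) = -4644/11 ≈ -422.18)
(I - 191)/(-147 + 0*(-6)) = (-4644/11 - 191)/(-147 + 0*(-6)) = -6745/(11*(-147 + 0)) = -6745/11/(-147) = -6745/11*(-1/147) = 6745/1617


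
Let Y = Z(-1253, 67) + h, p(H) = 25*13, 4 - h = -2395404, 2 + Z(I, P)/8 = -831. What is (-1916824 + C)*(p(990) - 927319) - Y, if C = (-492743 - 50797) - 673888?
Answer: 2905430409744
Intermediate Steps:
Z(I, P) = -6664 (Z(I, P) = -16 + 8*(-831) = -16 - 6648 = -6664)
h = 2395408 (h = 4 - 1*(-2395404) = 4 + 2395404 = 2395408)
p(H) = 325
C = -1217428 (C = -543540 - 673888 = -1217428)
Y = 2388744 (Y = -6664 + 2395408 = 2388744)
(-1916824 + C)*(p(990) - 927319) - Y = (-1916824 - 1217428)*(325 - 927319) - 1*2388744 = -3134252*(-926994) - 2388744 = 2905432798488 - 2388744 = 2905430409744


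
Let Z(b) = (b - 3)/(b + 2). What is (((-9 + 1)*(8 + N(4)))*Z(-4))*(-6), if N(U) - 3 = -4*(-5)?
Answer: 5208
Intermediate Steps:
Z(b) = (-3 + b)/(2 + b)
N(U) = 23 (N(U) = 3 - 4*(-5) = 3 + 20 = 23)
(((-9 + 1)*(8 + N(4)))*Z(-4))*(-6) = (((-9 + 1)*(8 + 23))*((-3 - 4)/(2 - 4)))*(-6) = ((-8*31)*(-7/(-2)))*(-6) = -(-124)*(-7)*(-6) = -248*7/2*(-6) = -868*(-6) = 5208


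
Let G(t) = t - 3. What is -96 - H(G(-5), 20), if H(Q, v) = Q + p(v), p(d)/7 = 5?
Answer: -123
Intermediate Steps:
G(t) = -3 + t
p(d) = 35 (p(d) = 7*5 = 35)
H(Q, v) = 35 + Q (H(Q, v) = Q + 35 = 35 + Q)
-96 - H(G(-5), 20) = -96 - (35 + (-3 - 5)) = -96 - (35 - 8) = -96 - 1*27 = -96 - 27 = -123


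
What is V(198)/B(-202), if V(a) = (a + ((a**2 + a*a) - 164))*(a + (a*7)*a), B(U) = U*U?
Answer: 5385553173/10201 ≈ 5.2794e+5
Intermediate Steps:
B(U) = U**2
V(a) = (a + 7*a**2)*(-164 + a + 2*a**2) (V(a) = (a + ((a**2 + a**2) - 164))*(a + (7*a)*a) = (a + (2*a**2 - 164))*(a + 7*a**2) = (a + (-164 + 2*a**2))*(a + 7*a**2) = (-164 + a + 2*a**2)*(a + 7*a**2) = (a + 7*a**2)*(-164 + a + 2*a**2))
V(198)/B(-202) = (198*(-164 - 1147*198 + 9*198**2 + 14*198**3))/((-202)**2) = (198*(-164 - 227106 + 9*39204 + 14*7762392))/40804 = (198*(-164 - 227106 + 352836 + 108673488))*(1/40804) = (198*108799054)*(1/40804) = 21542212692*(1/40804) = 5385553173/10201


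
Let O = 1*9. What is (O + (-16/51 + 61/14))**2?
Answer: 86731969/509796 ≈ 170.13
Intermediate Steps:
O = 9
(O + (-16/51 + 61/14))**2 = (9 + (-16/51 + 61/14))**2 = (9 + 2887/714)**2 = (9313/714)**2 = 86731969/509796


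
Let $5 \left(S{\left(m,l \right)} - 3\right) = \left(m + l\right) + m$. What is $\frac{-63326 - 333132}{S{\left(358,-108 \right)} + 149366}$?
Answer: $- \frac{1982290}{747453} \approx -2.6521$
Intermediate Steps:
$S{\left(m,l \right)} = 3 + \frac{l}{5} + \frac{2 m}{5}$ ($S{\left(m,l \right)} = 3 + \frac{\left(m + l\right) + m}{5} = 3 + \frac{\left(l + m\right) + m}{5} = 3 + \frac{l + 2 m}{5} = 3 + \left(\frac{l}{5} + \frac{2 m}{5}\right) = 3 + \frac{l}{5} + \frac{2 m}{5}$)
$\frac{-63326 - 333132}{S{\left(358,-108 \right)} + 149366} = \frac{-63326 - 333132}{\left(3 + \frac{1}{5} \left(-108\right) + \frac{2}{5} \cdot 358\right) + 149366} = - \frac{396458}{\left(3 - \frac{108}{5} + \frac{716}{5}\right) + 149366} = - \frac{396458}{\frac{623}{5} + 149366} = - \frac{396458}{\frac{747453}{5}} = \left(-396458\right) \frac{5}{747453} = - \frac{1982290}{747453}$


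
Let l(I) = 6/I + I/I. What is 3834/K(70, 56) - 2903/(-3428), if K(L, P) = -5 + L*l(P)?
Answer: 26706839/497060 ≈ 53.730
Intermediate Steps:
l(I) = 1 + 6/I (l(I) = 6/I + 1 = 1 + 6/I)
K(L, P) = -5 + L*(6 + P)/P (K(L, P) = -5 + L*((6 + P)/P) = -5 + L*(6 + P)/P)
3834/K(70, 56) - 2903/(-3428) = 3834/(-5 + 70 + 6*70/56) - 2903/(-3428) = 3834/(-5 + 70 + 6*70*(1/56)) - 2903*(-1/3428) = 3834/(-5 + 70 + 15/2) + 2903/3428 = 3834/(145/2) + 2903/3428 = 3834*(2/145) + 2903/3428 = 7668/145 + 2903/3428 = 26706839/497060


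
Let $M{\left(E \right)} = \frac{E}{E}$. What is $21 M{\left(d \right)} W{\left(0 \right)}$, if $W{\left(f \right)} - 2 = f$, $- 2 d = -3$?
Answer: $42$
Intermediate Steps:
$d = \frac{3}{2}$ ($d = \left(- \frac{1}{2}\right) \left(-3\right) = \frac{3}{2} \approx 1.5$)
$M{\left(E \right)} = 1$
$W{\left(f \right)} = 2 + f$
$21 M{\left(d \right)} W{\left(0 \right)} = 21 \cdot 1 \left(2 + 0\right) = 21 \cdot 2 = 42$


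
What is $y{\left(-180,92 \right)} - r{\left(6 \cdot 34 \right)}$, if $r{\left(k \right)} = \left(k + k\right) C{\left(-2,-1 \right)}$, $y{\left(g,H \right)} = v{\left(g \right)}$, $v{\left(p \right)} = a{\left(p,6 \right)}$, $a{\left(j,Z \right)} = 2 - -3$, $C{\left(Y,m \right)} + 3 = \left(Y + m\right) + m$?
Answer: $2861$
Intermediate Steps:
$C{\left(Y,m \right)} = -3 + Y + 2 m$ ($C{\left(Y,m \right)} = -3 + \left(\left(Y + m\right) + m\right) = -3 + \left(Y + 2 m\right) = -3 + Y + 2 m$)
$a{\left(j,Z \right)} = 5$ ($a{\left(j,Z \right)} = 2 + 3 = 5$)
$v{\left(p \right)} = 5$
$y{\left(g,H \right)} = 5$
$r{\left(k \right)} = - 14 k$ ($r{\left(k \right)} = \left(k + k\right) \left(-3 - 2 + 2 \left(-1\right)\right) = 2 k \left(-3 - 2 - 2\right) = 2 k \left(-7\right) = - 14 k$)
$y{\left(-180,92 \right)} - r{\left(6 \cdot 34 \right)} = 5 - - 14 \cdot 6 \cdot 34 = 5 - \left(-14\right) 204 = 5 - -2856 = 5 + 2856 = 2861$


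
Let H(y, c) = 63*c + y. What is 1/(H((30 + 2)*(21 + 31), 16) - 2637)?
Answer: 1/35 ≈ 0.028571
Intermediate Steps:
H(y, c) = y + 63*c
1/(H((30 + 2)*(21 + 31), 16) - 2637) = 1/(((30 + 2)*(21 + 31) + 63*16) - 2637) = 1/((32*52 + 1008) - 2637) = 1/((1664 + 1008) - 2637) = 1/(2672 - 2637) = 1/35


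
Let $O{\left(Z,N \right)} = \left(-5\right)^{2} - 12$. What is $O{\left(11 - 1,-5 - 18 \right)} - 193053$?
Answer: $-193040$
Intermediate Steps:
$O{\left(Z,N \right)} = 13$ ($O{\left(Z,N \right)} = 25 - 12 = 13$)
$O{\left(11 - 1,-5 - 18 \right)} - 193053 = 13 - 193053 = -193040$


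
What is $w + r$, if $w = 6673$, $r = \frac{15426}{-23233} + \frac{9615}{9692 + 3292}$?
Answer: $\frac{670994023389}{100552424} \approx 6673.1$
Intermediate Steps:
$r = \frac{7698037}{100552424}$ ($r = 15426 \left(- \frac{1}{23233}\right) + \frac{9615}{12984} = - \frac{15426}{23233} + 9615 \cdot \frac{1}{12984} = - \frac{15426}{23233} + \frac{3205}{4328} = \frac{7698037}{100552424} \approx 0.076557$)
$w + r = 6673 + \frac{7698037}{100552424} = \frac{670994023389}{100552424}$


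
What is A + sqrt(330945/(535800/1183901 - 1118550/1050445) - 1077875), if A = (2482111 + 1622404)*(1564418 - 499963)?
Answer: 4369071514325 + I*sqrt(166808134743333534528537138)/10152320434 ≈ 4.3691e+12 + 1272.2*I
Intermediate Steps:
A = 4369071514325 (A = 4104515*1064455 = 4369071514325)
A + sqrt(330945/(535800/1183901 - 1118550/1050445) - 1077875) = 4369071514325 + sqrt(330945/(535800/1183901 - 1118550/1050445) - 1077875) = 4369071514325 + sqrt(330945/(535800*(1/1183901) - 1118550*1/1050445) - 1077875) = 4369071514325 + sqrt(330945/(535800/1183901 - 223710/210089) - 1077875) = 4369071514325 + sqrt(330945/(-152284806510/248724577189) - 1077875) = 4369071514325 + sqrt(330945*(-248724577189/152284806510) - 1077875) = 4369071514325 + sqrt(-5487610346520907/10152320434 - 1077875) = 4369071514325 + sqrt(-16430542734318657/10152320434) = 4369071514325 + I*sqrt(166808134743333534528537138)/10152320434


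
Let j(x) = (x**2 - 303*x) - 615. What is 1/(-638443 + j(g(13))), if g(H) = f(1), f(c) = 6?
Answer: -1/640840 ≈ -1.5605e-6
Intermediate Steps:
g(H) = 6
j(x) = -615 + x**2 - 303*x
1/(-638443 + j(g(13))) = 1/(-638443 + (-615 + 6**2 - 303*6)) = 1/(-638443 + (-615 + 36 - 1818)) = 1/(-638443 - 2397) = 1/(-640840) = -1/640840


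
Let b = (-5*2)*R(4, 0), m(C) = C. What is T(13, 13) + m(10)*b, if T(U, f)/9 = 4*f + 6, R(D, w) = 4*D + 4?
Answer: -1478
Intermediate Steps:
R(D, w) = 4 + 4*D
T(U, f) = 54 + 36*f (T(U, f) = 9*(4*f + 6) = 9*(6 + 4*f) = 54 + 36*f)
b = -200 (b = (-5*2)*(4 + 4*4) = -10*(4 + 16) = -10*20 = -200)
T(13, 13) + m(10)*b = (54 + 36*13) + 10*(-200) = (54 + 468) - 2000 = 522 - 2000 = -1478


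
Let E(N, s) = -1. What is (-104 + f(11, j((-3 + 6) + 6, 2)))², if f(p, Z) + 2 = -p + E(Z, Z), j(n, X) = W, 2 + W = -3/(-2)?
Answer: 13924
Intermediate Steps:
W = -½ (W = -2 - 3/(-2) = -2 - 3*(-½) = -2 + 3/2 = -½ ≈ -0.50000)
j(n, X) = -½
f(p, Z) = -3 - p (f(p, Z) = -2 + (-p - 1) = -2 + (-1 - p) = -3 - p)
(-104 + f(11, j((-3 + 6) + 6, 2)))² = (-104 + (-3 - 1*11))² = (-104 + (-3 - 11))² = (-104 - 14)² = (-118)² = 13924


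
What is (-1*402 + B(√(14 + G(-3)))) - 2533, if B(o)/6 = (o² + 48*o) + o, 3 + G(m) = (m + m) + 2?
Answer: -2893 + 294*√7 ≈ -2115.1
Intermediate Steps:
G(m) = -1 + 2*m (G(m) = -3 + ((m + m) + 2) = -3 + (2*m + 2) = -3 + (2 + 2*m) = -1 + 2*m)
B(o) = 6*o² + 294*o (B(o) = 6*((o² + 48*o) + o) = 6*(o² + 49*o) = 6*o² + 294*o)
(-1*402 + B(√(14 + G(-3)))) - 2533 = (-1*402 + 6*√(14 + (-1 + 2*(-3)))*(49 + √(14 + (-1 + 2*(-3))))) - 2533 = (-402 + 6*√(14 + (-1 - 6))*(49 + √(14 + (-1 - 6)))) - 2533 = (-402 + 6*√(14 - 7)*(49 + √(14 - 7))) - 2533 = (-402 + 6*√7*(49 + √7)) - 2533 = -2935 + 6*√7*(49 + √7)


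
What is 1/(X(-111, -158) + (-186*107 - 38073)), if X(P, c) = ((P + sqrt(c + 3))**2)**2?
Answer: I/(5401704*sqrt(155) + 140314561*I) ≈ 5.7955e-9 + 2.7777e-9*I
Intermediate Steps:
X(P, c) = (P + sqrt(3 + c))**4 (X(P, c) = ((P + sqrt(3 + c))**2)**2 = (P + sqrt(3 + c))**4)
1/(X(-111, -158) + (-186*107 - 38073)) = 1/((-111 + sqrt(3 - 158))**4 + (-186*107 - 38073)) = 1/((-111 + sqrt(-155))**4 + (-19902 - 38073)) = 1/((-111 + I*sqrt(155))**4 - 57975) = 1/(-57975 + (-111 + I*sqrt(155))**4)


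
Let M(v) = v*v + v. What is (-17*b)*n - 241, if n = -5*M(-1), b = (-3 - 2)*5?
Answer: -241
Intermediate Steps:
b = -25 (b = -5*5 = -25)
M(v) = v + v² (M(v) = v² + v = v + v²)
n = 0 (n = -(-5)*(1 - 1) = -(-5)*0 = -5*0 = 0)
(-17*b)*n - 241 = -17*(-25)*0 - 241 = 425*0 - 241 = 0 - 241 = -241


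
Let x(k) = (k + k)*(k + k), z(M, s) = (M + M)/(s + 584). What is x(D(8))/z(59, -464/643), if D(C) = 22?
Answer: 363046464/37937 ≈ 9569.7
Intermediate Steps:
z(M, s) = 2*M/(584 + s) (z(M, s) = (2*M)/(584 + s) = 2*M/(584 + s))
x(k) = 4*k² (x(k) = (2*k)*(2*k) = 4*k²)
x(D(8))/z(59, -464/643) = (4*22²)/((2*59/(584 - 464/643))) = (4*484)/((2*59/(584 - 464*1/643))) = 1936/((2*59/(584 - 464/643))) = 1936/((2*59/(375048/643))) = 1936/((2*59*(643/375048))) = 1936/(37937/187524) = 1936*(187524/37937) = 363046464/37937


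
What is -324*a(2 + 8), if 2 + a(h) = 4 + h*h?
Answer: -33048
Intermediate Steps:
a(h) = 2 + h² (a(h) = -2 + (4 + h*h) = -2 + (4 + h²) = 2 + h²)
-324*a(2 + 8) = -324*(2 + (2 + 8)²) = -324*(2 + 10²) = -324*(2 + 100) = -324*102 = -33048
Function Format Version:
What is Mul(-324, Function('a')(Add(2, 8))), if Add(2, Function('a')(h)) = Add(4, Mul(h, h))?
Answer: -33048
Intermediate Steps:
Function('a')(h) = Add(2, Pow(h, 2)) (Function('a')(h) = Add(-2, Add(4, Mul(h, h))) = Add(-2, Add(4, Pow(h, 2))) = Add(2, Pow(h, 2)))
Mul(-324, Function('a')(Add(2, 8))) = Mul(-324, Add(2, Pow(Add(2, 8), 2))) = Mul(-324, Add(2, Pow(10, 2))) = Mul(-324, Add(2, 100)) = Mul(-324, 102) = -33048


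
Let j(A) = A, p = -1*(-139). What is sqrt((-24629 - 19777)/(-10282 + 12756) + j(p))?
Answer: 2*sqrt(46307095)/1237 ≈ 11.002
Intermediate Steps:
p = 139
sqrt((-24629 - 19777)/(-10282 + 12756) + j(p)) = sqrt((-24629 - 19777)/(-10282 + 12756) + 139) = sqrt(-44406/2474 + 139) = sqrt(-44406*1/2474 + 139) = sqrt(-22203/1237 + 139) = sqrt(149740/1237) = 2*sqrt(46307095)/1237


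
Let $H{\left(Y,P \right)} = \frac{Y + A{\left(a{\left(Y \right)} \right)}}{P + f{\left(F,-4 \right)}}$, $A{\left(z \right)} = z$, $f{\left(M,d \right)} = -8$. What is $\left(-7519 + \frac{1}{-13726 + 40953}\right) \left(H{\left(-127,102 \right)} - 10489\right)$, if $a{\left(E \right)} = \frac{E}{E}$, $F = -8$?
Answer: $\frac{100936284427352}{1279669} \approx 7.8877 \cdot 10^{7}$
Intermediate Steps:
$a{\left(E \right)} = 1$
$H{\left(Y,P \right)} = \frac{1 + Y}{-8 + P}$ ($H{\left(Y,P \right)} = \frac{Y + 1}{P - 8} = \frac{1 + Y}{-8 + P}$)
$\left(-7519 + \frac{1}{-13726 + 40953}\right) \left(H{\left(-127,102 \right)} - 10489\right) = \left(-7519 + \frac{1}{-13726 + 40953}\right) \left(\frac{1 - 127}{-8 + 102} - 10489\right) = \left(-7519 + \frac{1}{27227}\right) \left(\frac{1}{94} \left(-126\right) - 10489\right) = - \frac{204719812 \left(- \frac{63}{47} - 10489\right)}{27227} = \left(- \frac{204719812}{27227}\right) \left(- \frac{493046}{47}\right) = \frac{100936284427352}{1279669}$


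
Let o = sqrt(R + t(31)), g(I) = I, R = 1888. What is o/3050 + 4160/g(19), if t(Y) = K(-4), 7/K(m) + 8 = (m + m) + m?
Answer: 4160/19 + sqrt(188765)/30500 ≈ 218.96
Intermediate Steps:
K(m) = 7/(-8 + 3*m) (K(m) = 7/(-8 + ((m + m) + m)) = 7/(-8 + (2*m + m)) = 7/(-8 + 3*m))
t(Y) = -7/20 (t(Y) = 7/(-8 + 3*(-4)) = 7/(-8 - 12) = 7/(-20) = 7*(-1/20) = -7/20)
o = sqrt(188765)/10 (o = sqrt(1888 - 7/20) = sqrt(37753/20) = sqrt(188765)/10 ≈ 43.447)
o/3050 + 4160/g(19) = (sqrt(188765)/10)/3050 + 4160/19 = (sqrt(188765)/10)*(1/3050) + 4160*(1/19) = sqrt(188765)/30500 + 4160/19 = 4160/19 + sqrt(188765)/30500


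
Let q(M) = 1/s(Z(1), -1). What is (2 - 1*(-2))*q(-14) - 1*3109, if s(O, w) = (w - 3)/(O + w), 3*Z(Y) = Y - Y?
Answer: -3108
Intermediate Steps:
Z(Y) = 0 (Z(Y) = (Y - Y)/3 = (⅓)*0 = 0)
s(O, w) = (-3 + w)/(O + w)
q(M) = ¼ (q(M) = 1/((-3 - 1)/(0 - 1)) = 1/(-4/(-1)) = 1/(-1*(-4)) = 1/4 = ¼)
(2 - 1*(-2))*q(-14) - 1*3109 = (2 - 1*(-2))*(¼) - 1*3109 = (2 + 2)*(¼) - 3109 = 4*(¼) - 3109 = 1 - 3109 = -3108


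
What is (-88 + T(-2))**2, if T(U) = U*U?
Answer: 7056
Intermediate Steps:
T(U) = U**2
(-88 + T(-2))**2 = (-88 + (-2)**2)**2 = (-88 + 4)**2 = (-84)**2 = 7056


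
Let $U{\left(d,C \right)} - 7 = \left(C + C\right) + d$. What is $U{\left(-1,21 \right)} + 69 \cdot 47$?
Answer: $3291$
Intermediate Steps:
$U{\left(d,C \right)} = 7 + d + 2 C$ ($U{\left(d,C \right)} = 7 + \left(\left(C + C\right) + d\right) = 7 + \left(2 C + d\right) = 7 + \left(d + 2 C\right) = 7 + d + 2 C$)
$U{\left(-1,21 \right)} + 69 \cdot 47 = \left(7 - 1 + 2 \cdot 21\right) + 69 \cdot 47 = \left(7 - 1 + 42\right) + 3243 = 48 + 3243 = 3291$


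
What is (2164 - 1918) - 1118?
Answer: -872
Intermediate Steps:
(2164 - 1918) - 1118 = 246 - 1118 = -872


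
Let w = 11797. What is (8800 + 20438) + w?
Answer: 41035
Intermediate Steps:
(8800 + 20438) + w = (8800 + 20438) + 11797 = 29238 + 11797 = 41035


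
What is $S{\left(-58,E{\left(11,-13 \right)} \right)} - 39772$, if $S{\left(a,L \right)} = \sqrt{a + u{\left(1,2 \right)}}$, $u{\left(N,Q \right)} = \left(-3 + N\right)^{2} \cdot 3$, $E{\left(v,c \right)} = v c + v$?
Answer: $-39772 + i \sqrt{46} \approx -39772.0 + 6.7823 i$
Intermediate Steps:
$E{\left(v,c \right)} = v + c v$ ($E{\left(v,c \right)} = c v + v = v + c v$)
$u{\left(N,Q \right)} = 3 \left(-3 + N\right)^{2}$
$S{\left(a,L \right)} = \sqrt{12 + a}$ ($S{\left(a,L \right)} = \sqrt{a + 3 \left(-3 + 1\right)^{2}} = \sqrt{a + 3 \left(-2\right)^{2}} = \sqrt{a + 3 \cdot 4} = \sqrt{a + 12} = \sqrt{12 + a}$)
$S{\left(-58,E{\left(11,-13 \right)} \right)} - 39772 = \sqrt{12 - 58} - 39772 = \sqrt{-46} - 39772 = i \sqrt{46} - 39772 = -39772 + i \sqrt{46}$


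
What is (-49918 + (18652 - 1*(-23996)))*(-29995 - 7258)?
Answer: 270829310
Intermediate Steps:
(-49918 + (18652 - 1*(-23996)))*(-29995 - 7258) = (-49918 + (18652 + 23996))*(-37253) = (-49918 + 42648)*(-37253) = -7270*(-37253) = 270829310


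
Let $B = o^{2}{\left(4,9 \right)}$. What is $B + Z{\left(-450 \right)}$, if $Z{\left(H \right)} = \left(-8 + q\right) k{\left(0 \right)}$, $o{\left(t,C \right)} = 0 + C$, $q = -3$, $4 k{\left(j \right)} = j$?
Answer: $81$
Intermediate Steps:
$k{\left(j \right)} = \frac{j}{4}$
$o{\left(t,C \right)} = C$
$Z{\left(H \right)} = 0$ ($Z{\left(H \right)} = \left(-8 - 3\right) \frac{1}{4} \cdot 0 = \left(-11\right) 0 = 0$)
$B = 81$ ($B = 9^{2} = 81$)
$B + Z{\left(-450 \right)} = 81 + 0 = 81$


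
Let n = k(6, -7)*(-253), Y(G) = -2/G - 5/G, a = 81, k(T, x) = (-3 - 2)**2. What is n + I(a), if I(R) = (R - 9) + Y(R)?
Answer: -506500/81 ≈ -6253.1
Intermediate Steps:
k(T, x) = 25 (k(T, x) = (-5)**2 = 25)
Y(G) = -7/G
I(R) = -9 + R - 7/R (I(R) = (R - 9) - 7/R = (-9 + R) - 7/R = -9 + R - 7/R)
n = -6325 (n = 25*(-253) = -6325)
n + I(a) = -6325 + (-9 + 81 - 7/81) = -6325 + 5825/81 = -506500/81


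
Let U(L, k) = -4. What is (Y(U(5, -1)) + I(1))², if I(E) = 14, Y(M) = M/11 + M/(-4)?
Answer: 25921/121 ≈ 214.22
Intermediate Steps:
Y(M) = -7*M/44 (Y(M) = M*(1/11) + M*(-¼) = M/11 - M/4 = -7*M/44)
(Y(U(5, -1)) + I(1))² = (-7/44*(-4) + 14)² = (7/11 + 14)² = (161/11)² = 25921/121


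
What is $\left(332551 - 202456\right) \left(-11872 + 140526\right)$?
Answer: $16737242130$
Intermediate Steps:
$\left(332551 - 202456\right) \left(-11872 + 140526\right) = 130095 \cdot 128654 = 16737242130$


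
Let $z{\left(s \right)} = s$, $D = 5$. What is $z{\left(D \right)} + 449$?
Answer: $454$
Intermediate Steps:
$z{\left(D \right)} + 449 = 5 + 449 = 454$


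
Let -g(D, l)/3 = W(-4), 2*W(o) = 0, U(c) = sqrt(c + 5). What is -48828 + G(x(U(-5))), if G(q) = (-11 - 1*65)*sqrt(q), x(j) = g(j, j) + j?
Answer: -48828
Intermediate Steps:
U(c) = sqrt(5 + c)
W(o) = 0 (W(o) = (1/2)*0 = 0)
g(D, l) = 0 (g(D, l) = -3*0 = 0)
x(j) = j (x(j) = 0 + j = j)
G(q) = -76*sqrt(q) (G(q) = (-11 - 65)*sqrt(q) = -76*sqrt(q))
-48828 + G(x(U(-5))) = -48828 - 76*(5 - 5)**(1/4) = -48828 - 76*sqrt(sqrt(0)) = -48828 - 76*sqrt(0) = -48828 - 76*0 = -48828 + 0 = -48828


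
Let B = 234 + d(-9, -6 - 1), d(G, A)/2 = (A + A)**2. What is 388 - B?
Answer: -238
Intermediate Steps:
d(G, A) = 8*A**2 (d(G, A) = 2*(A + A)**2 = 2*(2*A)**2 = 2*(4*A**2) = 8*A**2)
B = 626 (B = 234 + 8*(-6 - 1)**2 = 234 + 8*(-7)**2 = 234 + 8*49 = 234 + 392 = 626)
388 - B = 388 - 1*626 = 388 - 626 = -238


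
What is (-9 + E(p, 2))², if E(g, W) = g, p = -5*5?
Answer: 1156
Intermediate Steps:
p = -25
(-9 + E(p, 2))² = (-9 - 25)² = (-34)² = 1156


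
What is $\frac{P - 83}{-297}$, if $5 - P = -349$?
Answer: $- \frac{271}{297} \approx -0.91246$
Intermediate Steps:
$P = 354$ ($P = 5 - -349 = 5 + 349 = 354$)
$\frac{P - 83}{-297} = \frac{354 - 83}{-297} = 271 \left(- \frac{1}{297}\right) = - \frac{271}{297}$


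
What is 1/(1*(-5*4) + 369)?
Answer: 1/349 ≈ 0.0028653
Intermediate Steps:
1/(1*(-5*4) + 369) = 1/(1*(-20) + 369) = 1/(-20 + 369) = 1/349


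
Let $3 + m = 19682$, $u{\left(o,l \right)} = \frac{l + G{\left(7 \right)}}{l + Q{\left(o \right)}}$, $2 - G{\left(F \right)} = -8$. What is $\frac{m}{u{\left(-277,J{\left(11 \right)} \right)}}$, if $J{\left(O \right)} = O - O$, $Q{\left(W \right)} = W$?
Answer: $- \frac{5451083}{10} \approx -5.4511 \cdot 10^{5}$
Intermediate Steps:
$J{\left(O \right)} = 0$
$G{\left(F \right)} = 10$ ($G{\left(F \right)} = 2 - -8 = 2 + 8 = 10$)
$u{\left(o,l \right)} = \frac{10 + l}{l + o}$ ($u{\left(o,l \right)} = \frac{l + 10}{l + o} = \frac{10 + l}{l + o}$)
$m = 19679$ ($m = -3 + 19682 = 19679$)
$\frac{m}{u{\left(-277,J{\left(11 \right)} \right)}} = \frac{19679}{\frac{1}{0 - 277} \left(10 + 0\right)} = \frac{19679}{\frac{1}{-277} \cdot 10} = \frac{19679}{\left(- \frac{1}{277}\right) 10} = \frac{19679}{- \frac{10}{277}} = 19679 \left(- \frac{277}{10}\right) = - \frac{5451083}{10}$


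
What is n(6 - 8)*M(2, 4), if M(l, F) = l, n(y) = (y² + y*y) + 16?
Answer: 48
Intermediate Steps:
n(y) = 16 + 2*y² (n(y) = (y² + y²) + 16 = 2*y² + 16 = 16 + 2*y²)
n(6 - 8)*M(2, 4) = (16 + 2*(6 - 8)²)*2 = (16 + 2*(-2)²)*2 = (16 + 2*4)*2 = (16 + 8)*2 = 24*2 = 48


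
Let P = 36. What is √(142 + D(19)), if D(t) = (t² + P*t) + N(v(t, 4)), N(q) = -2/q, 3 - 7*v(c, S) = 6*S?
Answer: √10689/3 ≈ 34.463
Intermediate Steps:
v(c, S) = 3/7 - 6*S/7
D(t) = ⅔ + t² + 36*t (D(t) = (t² + 36*t) - 2/(3/7 - 6/7*4) = (t² + 36*t) - 2/(3/7 - 24/7) = (t² + 36*t) - 2/(-3) = (t² + 36*t) - 2*(-⅓) = (t² + 36*t) + ⅔ = ⅔ + t² + 36*t)
√(142 + D(19)) = √(142 + (⅔ + 19² + 36*19)) = √(142 + (⅔ + 361 + 684)) = √(142 + 3137/3) = √(3563/3) = √10689/3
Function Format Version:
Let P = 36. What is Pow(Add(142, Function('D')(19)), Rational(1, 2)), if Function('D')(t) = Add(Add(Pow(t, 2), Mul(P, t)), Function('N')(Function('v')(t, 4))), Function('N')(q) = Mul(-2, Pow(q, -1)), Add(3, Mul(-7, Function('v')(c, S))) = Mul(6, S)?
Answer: Mul(Rational(1, 3), Pow(10689, Rational(1, 2))) ≈ 34.463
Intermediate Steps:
Function('v')(c, S) = Add(Rational(3, 7), Mul(Rational(-6, 7), S)) (Function('v')(c, S) = Add(Rational(3, 7), Mul(Rational(-1, 7), Mul(6, S))) = Add(Rational(3, 7), Mul(Rational(-6, 7), S)))
Function('D')(t) = Add(Rational(2, 3), Pow(t, 2), Mul(36, t)) (Function('D')(t) = Add(Add(Pow(t, 2), Mul(36, t)), Mul(-2, Pow(Add(Rational(3, 7), Mul(Rational(-6, 7), 4)), -1))) = Add(Add(Pow(t, 2), Mul(36, t)), Mul(-2, Pow(Add(Rational(3, 7), Rational(-24, 7)), -1))) = Add(Add(Pow(t, 2), Mul(36, t)), Mul(-2, Pow(-3, -1))) = Add(Add(Pow(t, 2), Mul(36, t)), Mul(-2, Rational(-1, 3))) = Add(Add(Pow(t, 2), Mul(36, t)), Rational(2, 3)) = Add(Rational(2, 3), Pow(t, 2), Mul(36, t)))
Pow(Add(142, Function('D')(19)), Rational(1, 2)) = Pow(Add(142, Add(Rational(2, 3), Pow(19, 2), Mul(36, 19))), Rational(1, 2)) = Pow(Add(142, Add(Rational(2, 3), 361, 684)), Rational(1, 2)) = Pow(Add(142, Rational(3137, 3)), Rational(1, 2)) = Pow(Rational(3563, 3), Rational(1, 2)) = Mul(Rational(1, 3), Pow(10689, Rational(1, 2)))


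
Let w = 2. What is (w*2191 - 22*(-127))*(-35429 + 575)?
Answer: -250112304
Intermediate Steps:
(w*2191 - 22*(-127))*(-35429 + 575) = (2*2191 - 22*(-127))*(-35429 + 575) = (4382 + 2794)*(-34854) = 7176*(-34854) = -250112304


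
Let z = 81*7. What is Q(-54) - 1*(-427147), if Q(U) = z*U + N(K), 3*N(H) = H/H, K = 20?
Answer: 1189588/3 ≈ 3.9653e+5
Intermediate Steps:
z = 567
N(H) = 1/3 (N(H) = (H/H)/3 = (1/3)*1 = 1/3)
Q(U) = 1/3 + 567*U (Q(U) = 567*U + 1/3 = 1/3 + 567*U)
Q(-54) - 1*(-427147) = (1/3 + 567*(-54)) - 1*(-427147) = (1/3 - 30618) + 427147 = -91853/3 + 427147 = 1189588/3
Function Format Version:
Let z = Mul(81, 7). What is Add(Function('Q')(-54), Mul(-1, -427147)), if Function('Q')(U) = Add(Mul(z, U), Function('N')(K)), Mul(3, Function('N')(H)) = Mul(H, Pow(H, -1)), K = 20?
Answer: Rational(1189588, 3) ≈ 3.9653e+5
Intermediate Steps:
z = 567
Function('N')(H) = Rational(1, 3) (Function('N')(H) = Mul(Rational(1, 3), Mul(H, Pow(H, -1))) = Mul(Rational(1, 3), 1) = Rational(1, 3))
Function('Q')(U) = Add(Rational(1, 3), Mul(567, U)) (Function('Q')(U) = Add(Mul(567, U), Rational(1, 3)) = Add(Rational(1, 3), Mul(567, U)))
Add(Function('Q')(-54), Mul(-1, -427147)) = Add(Add(Rational(1, 3), Mul(567, -54)), Mul(-1, -427147)) = Add(Add(Rational(1, 3), -30618), 427147) = Add(Rational(-91853, 3), 427147) = Rational(1189588, 3)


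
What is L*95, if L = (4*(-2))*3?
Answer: -2280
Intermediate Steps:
L = -24 (L = -8*3 = -24)
L*95 = -24*95 = -2280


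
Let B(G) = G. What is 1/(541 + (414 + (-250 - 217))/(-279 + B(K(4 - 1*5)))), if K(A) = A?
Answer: 280/151533 ≈ 0.0018478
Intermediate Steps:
1/(541 + (414 + (-250 - 217))/(-279 + B(K(4 - 1*5)))) = 1/(541 + (414 + (-250 - 217))/(-279 + (4 - 1*5))) = 1/(541 + (414 - 467)/(-279 + (4 - 5))) = 1/(541 - 53/(-279 - 1)) = 1/(541 - 53/(-280)) = 1/(541 - 53*(-1/280)) = 1/(541 + 53/280) = 1/(151533/280) = 280/151533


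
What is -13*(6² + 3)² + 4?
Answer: -19769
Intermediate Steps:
-13*(6² + 3)² + 4 = -13*(36 + 3)² + 4 = -13*39² + 4 = -13*1521 + 4 = -19773 + 4 = -19769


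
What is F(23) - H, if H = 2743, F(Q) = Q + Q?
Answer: -2697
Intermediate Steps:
F(Q) = 2*Q
F(23) - H = 2*23 - 1*2743 = 46 - 2743 = -2697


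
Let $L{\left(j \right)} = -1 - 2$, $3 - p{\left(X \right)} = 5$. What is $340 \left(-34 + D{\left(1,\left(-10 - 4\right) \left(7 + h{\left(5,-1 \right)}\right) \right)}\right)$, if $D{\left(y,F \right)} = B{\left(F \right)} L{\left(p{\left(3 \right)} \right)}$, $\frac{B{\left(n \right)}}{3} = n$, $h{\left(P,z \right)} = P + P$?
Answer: $716720$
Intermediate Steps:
$h{\left(P,z \right)} = 2 P$
$p{\left(X \right)} = -2$ ($p{\left(X \right)} = 3 - 5 = -2$)
$B{\left(n \right)} = 3 n$
$L{\left(j \right)} = -3$
$D{\left(y,F \right)} = - 9 F$ ($D{\left(y,F \right)} = 3 F \left(-3\right) = - 9 F$)
$340 \left(-34 + D{\left(1,\left(-10 - 4\right) \left(7 + h{\left(5,-1 \right)}\right) \right)}\right) = 340 \left(-34 - 9 \left(-10 - 4\right) \left(7 + 2 \cdot 5\right)\right) = 340 \left(-34 - 9 \left(- 14 \left(7 + 10\right)\right)\right) = 340 \left(-34 - 9 \left(\left(-14\right) 17\right)\right) = 340 \left(-34 - -2142\right) = 340 \left(-34 + 2142\right) = 340 \cdot 2108 = 716720$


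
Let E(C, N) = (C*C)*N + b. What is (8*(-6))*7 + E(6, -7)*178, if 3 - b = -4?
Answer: -43946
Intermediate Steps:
b = 7 (b = 3 - 1*(-4) = 3 + 4 = 7)
E(C, N) = 7 + N*C² (E(C, N) = (C*C)*N + 7 = C²*N + 7 = N*C² + 7 = 7 + N*C²)
(8*(-6))*7 + E(6, -7)*178 = (8*(-6))*7 + (7 - 7*6²)*178 = -48*7 + (7 - 7*36)*178 = -336 + (7 - 252)*178 = -336 - 245*178 = -336 - 43610 = -43946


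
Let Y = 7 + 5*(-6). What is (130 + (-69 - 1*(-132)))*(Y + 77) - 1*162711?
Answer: -152289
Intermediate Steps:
Y = -23 (Y = 7 - 30 = -23)
(130 + (-69 - 1*(-132)))*(Y + 77) - 1*162711 = (130 + (-69 - 1*(-132)))*(-23 + 77) - 1*162711 = (130 + (-69 + 132))*54 - 162711 = (130 + 63)*54 - 162711 = 193*54 - 162711 = 10422 - 162711 = -152289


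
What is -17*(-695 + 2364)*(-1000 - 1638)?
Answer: 74847974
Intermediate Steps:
-17*(-695 + 2364)*(-1000 - 1638) = -28373*(-2638) = -17*(-4402822) = 74847974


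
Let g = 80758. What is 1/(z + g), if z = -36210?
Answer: 1/44548 ≈ 2.2448e-5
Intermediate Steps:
1/(z + g) = 1/(-36210 + 80758) = 1/44548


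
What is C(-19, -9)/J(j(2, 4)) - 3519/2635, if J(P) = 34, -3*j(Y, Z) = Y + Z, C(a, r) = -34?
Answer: -362/155 ≈ -2.3355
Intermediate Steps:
j(Y, Z) = -Y/3 - Z/3 (j(Y, Z) = -(Y + Z)/3 = -Y/3 - Z/3)
C(-19, -9)/J(j(2, 4)) - 3519/2635 = -34/34 - 3519/2635 = -34*1/34 - 3519*1/2635 = -1 - 207/155 = -362/155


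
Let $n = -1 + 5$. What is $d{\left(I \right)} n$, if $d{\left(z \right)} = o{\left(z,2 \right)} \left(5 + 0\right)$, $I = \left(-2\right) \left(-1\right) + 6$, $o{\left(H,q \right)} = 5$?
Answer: $100$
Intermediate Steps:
$I = 8$ ($I = 2 + 6 = 8$)
$n = 4$
$d{\left(z \right)} = 25$ ($d{\left(z \right)} = 5 \left(5 + 0\right) = 5 \cdot 5 = 25$)
$d{\left(I \right)} n = 25 \cdot 4 = 100$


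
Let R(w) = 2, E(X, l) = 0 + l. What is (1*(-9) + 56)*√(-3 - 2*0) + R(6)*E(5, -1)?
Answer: -2 + 47*I*√3 ≈ -2.0 + 81.406*I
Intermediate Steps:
E(X, l) = l
(1*(-9) + 56)*√(-3 - 2*0) + R(6)*E(5, -1) = (1*(-9) + 56)*√(-3 - 2*0) + 2*(-1) = (-9 + 56)*√(-3 + 0) - 2 = 47*√(-3) - 2 = 47*(I*√3) - 2 = 47*I*√3 - 2 = -2 + 47*I*√3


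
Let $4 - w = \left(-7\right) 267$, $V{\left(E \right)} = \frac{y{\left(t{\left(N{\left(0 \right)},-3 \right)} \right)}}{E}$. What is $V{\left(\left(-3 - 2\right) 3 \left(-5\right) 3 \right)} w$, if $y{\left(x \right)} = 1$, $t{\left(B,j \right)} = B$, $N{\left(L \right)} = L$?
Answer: $\frac{1873}{225} \approx 8.3244$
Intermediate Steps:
$V{\left(E \right)} = \frac{1}{E}$ ($V{\left(E \right)} = 1 \frac{1}{E} = \frac{1}{E}$)
$w = 1873$ ($w = 4 - \left(-7\right) 267 = 4 - -1869 = 4 + 1869 = 1873$)
$V{\left(\left(-3 - 2\right) 3 \left(-5\right) 3 \right)} w = \frac{1}{\left(-3 - 2\right) 3 \left(-5\right) 3} \cdot 1873 = \frac{1}{\left(-5\right) \left(\left(-15\right) 3\right)} 1873 = \frac{1}{\left(-5\right) \left(-45\right)} 1873 = \frac{1}{225} \cdot 1873 = \frac{1873}{225}$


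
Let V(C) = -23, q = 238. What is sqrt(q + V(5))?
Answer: sqrt(215) ≈ 14.663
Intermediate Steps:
sqrt(q + V(5)) = sqrt(238 - 23) = sqrt(215)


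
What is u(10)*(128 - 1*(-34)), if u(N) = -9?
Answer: -1458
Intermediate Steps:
u(10)*(128 - 1*(-34)) = -9*(128 - 1*(-34)) = -9*(128 + 34) = -9*162 = -1458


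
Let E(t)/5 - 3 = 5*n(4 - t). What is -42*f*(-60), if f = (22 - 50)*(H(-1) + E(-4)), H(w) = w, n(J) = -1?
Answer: 776160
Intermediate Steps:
E(t) = -10 (E(t) = 15 + 5*(5*(-1)) = 15 + 5*(-5) = 15 - 25 = -10)
f = 308 (f = (22 - 50)*(-1 - 10) = -28*(-11) = 308)
-42*f*(-60) = -42*308*(-60) = -12936*(-60) = 776160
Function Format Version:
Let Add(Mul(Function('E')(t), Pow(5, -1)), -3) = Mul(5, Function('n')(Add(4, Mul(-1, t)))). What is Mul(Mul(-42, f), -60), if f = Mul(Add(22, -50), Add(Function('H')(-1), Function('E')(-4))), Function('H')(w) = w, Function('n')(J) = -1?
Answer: 776160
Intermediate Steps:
Function('E')(t) = -10 (Function('E')(t) = Add(15, Mul(5, Mul(5, -1))) = Add(15, Mul(5, -5)) = Add(15, -25) = -10)
f = 308 (f = Mul(Add(22, -50), Add(-1, -10)) = Mul(-28, -11) = 308)
Mul(Mul(-42, f), -60) = Mul(Mul(-42, 308), -60) = Mul(-12936, -60) = 776160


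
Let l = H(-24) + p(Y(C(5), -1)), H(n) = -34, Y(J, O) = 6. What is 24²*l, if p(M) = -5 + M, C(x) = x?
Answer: -19008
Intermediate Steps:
l = -33 (l = -34 + (-5 + 6) = -34 + 1 = -33)
24²*l = 24²*(-33) = 576*(-33) = -19008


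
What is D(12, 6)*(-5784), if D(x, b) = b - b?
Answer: 0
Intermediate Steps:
D(x, b) = 0
D(12, 6)*(-5784) = 0*(-5784) = 0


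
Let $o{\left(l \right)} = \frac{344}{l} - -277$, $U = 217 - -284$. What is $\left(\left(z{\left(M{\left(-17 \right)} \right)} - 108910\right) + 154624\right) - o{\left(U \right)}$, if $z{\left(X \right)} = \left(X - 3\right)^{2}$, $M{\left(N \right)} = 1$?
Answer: $\frac{22765597}{501} \approx 45440.0$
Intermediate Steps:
$U = 501$ ($U = 217 + 284 = 501$)
$o{\left(l \right)} = 277 + \frac{344}{l}$ ($o{\left(l \right)} = \frac{344}{l} + 277 = 277 + \frac{344}{l}$)
$z{\left(X \right)} = \left(-3 + X\right)^{2}$
$\left(\left(z{\left(M{\left(-17 \right)} \right)} - 108910\right) + 154624\right) - o{\left(U \right)} = \left(\left(\left(-3 + 1\right)^{2} - 108910\right) + 154624\right) - \left(277 + \frac{344}{501}\right) = \left(\left(\left(-2\right)^{2} - 108910\right) + 154624\right) - \left(277 + 344 \cdot \frac{1}{501}\right) = \left(\left(4 - 108910\right) + 154624\right) - \left(277 + \frac{344}{501}\right) = \left(-108906 + 154624\right) - \frac{139121}{501} = 45718 - \frac{139121}{501} = \frac{22765597}{501}$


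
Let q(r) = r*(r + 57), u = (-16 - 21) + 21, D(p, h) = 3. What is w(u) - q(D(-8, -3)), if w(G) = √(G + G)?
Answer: -180 + 4*I*√2 ≈ -180.0 + 5.6569*I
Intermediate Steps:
u = -16 (u = -37 + 21 = -16)
q(r) = r*(57 + r)
w(G) = √2*√G (w(G) = √(2*G) = √2*√G)
w(u) - q(D(-8, -3)) = √2*√(-16) - 3*(57 + 3) = √2*(4*I) - 3*60 = 4*I*√2 - 1*180 = 4*I*√2 - 180 = -180 + 4*I*√2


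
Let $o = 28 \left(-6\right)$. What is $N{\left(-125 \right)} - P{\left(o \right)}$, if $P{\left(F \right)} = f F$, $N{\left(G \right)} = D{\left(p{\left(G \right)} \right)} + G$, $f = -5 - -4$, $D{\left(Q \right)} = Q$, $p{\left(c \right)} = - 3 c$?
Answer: $82$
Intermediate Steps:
$f = -1$ ($f = -5 + 4 = -1$)
$N{\left(G \right)} = - 2 G$ ($N{\left(G \right)} = - 3 G + G = - 2 G$)
$o = -168$
$P{\left(F \right)} = - F$
$N{\left(-125 \right)} - P{\left(o \right)} = \left(-2\right) \left(-125\right) - \left(-1\right) \left(-168\right) = 250 - 168 = 82$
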